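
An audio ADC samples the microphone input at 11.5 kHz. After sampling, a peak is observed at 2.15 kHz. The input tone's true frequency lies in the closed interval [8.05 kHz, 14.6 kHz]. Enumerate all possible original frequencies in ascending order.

9.35 kHz, 13.65 kHz

Frequencies that alias to 2.15 kHz are k·fs ± 2.15 kHz for integer k ≥ 0.
k=0: 2.15 kHz.
k=1: 9.35 kHz, 13.65 kHz.
k=2: 20.85 kHz, 25.15 kHz.
Within [8.05 kHz, 14.6 kHz]: 9.35 kHz, 13.65 kHz.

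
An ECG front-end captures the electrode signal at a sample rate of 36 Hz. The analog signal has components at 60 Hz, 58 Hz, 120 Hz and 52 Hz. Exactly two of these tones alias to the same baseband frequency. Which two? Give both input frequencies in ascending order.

fs/2 = 18 Hz.
60 Hz mod fs = 24 Hz.
24 Hz > fs/2 = 18 Hz, folds to fs − 24 Hz = 12 Hz.
58 Hz mod fs = 22 Hz.
22 Hz > fs/2 = 18 Hz, folds to fs − 22 Hz = 14 Hz.
120 Hz mod fs = 12 Hz.
12 Hz ≤ fs/2 = 18 Hz, appears at 12 Hz.
52 Hz mod fs = 16 Hz.
16 Hz ≤ fs/2 = 18 Hz, appears at 16 Hz.
60 Hz and 120 Hz both map to 12 Hz.

60 Hz, 120 Hz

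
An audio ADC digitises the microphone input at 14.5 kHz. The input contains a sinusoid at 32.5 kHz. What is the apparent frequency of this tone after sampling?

3.5 kHz

32.5 kHz mod fs = 3.5 kHz.
3.5 kHz ≤ fs/2 = 7.25 kHz, appears at 3.5 kHz.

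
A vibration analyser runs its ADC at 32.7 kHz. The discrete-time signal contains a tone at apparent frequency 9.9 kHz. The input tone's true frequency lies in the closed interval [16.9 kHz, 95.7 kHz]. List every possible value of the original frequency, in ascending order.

22.8 kHz, 42.6 kHz, 55.5 kHz, 75.3 kHz, 88.2 kHz

Frequencies that alias to 9.9 kHz are k·fs ± 9.9 kHz for integer k ≥ 0.
k=0: 9.9 kHz.
k=1: 22.8 kHz, 42.6 kHz.
k=2: 55.5 kHz, 75.3 kHz.
k=3: 88.2 kHz, 108 kHz.
k=4: 120.9 kHz, 140.7 kHz.
Within [16.9 kHz, 95.7 kHz]: 22.8 kHz, 42.6 kHz, 55.5 kHz, 75.3 kHz, 88.2 kHz.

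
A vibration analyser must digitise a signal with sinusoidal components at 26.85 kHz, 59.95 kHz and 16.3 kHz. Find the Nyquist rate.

119.9 kHz

Highest-frequency component: 59.95 kHz.
Nyquist rate = 2 × 59.95 kHz = 119.9 kHz.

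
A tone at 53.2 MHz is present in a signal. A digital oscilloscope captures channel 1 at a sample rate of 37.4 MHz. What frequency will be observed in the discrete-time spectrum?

15.8 MHz

53.2 MHz mod fs = 15.8 MHz.
15.8 MHz ≤ fs/2 = 18.7 MHz, appears at 15.8 MHz.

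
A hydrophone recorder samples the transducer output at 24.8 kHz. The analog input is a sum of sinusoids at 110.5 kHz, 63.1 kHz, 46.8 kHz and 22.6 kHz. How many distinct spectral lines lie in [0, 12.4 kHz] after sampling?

3

fs/2 = 12.4 kHz.
110.5 kHz mod fs = 11.3 kHz.
11.3 kHz ≤ fs/2 = 12.4 kHz, appears at 11.3 kHz.
63.1 kHz mod fs = 13.5 kHz.
13.5 kHz > fs/2 = 12.4 kHz, folds to fs − 13.5 kHz = 11.3 kHz.
46.8 kHz mod fs = 22 kHz.
22 kHz > fs/2 = 12.4 kHz, folds to fs − 22 kHz = 2.8 kHz.
22.6 kHz > fs/2 = 12.4 kHz, folds to fs − 22.6 kHz = 2.2 kHz.
Distinct values: {2.2 kHz, 2.8 kHz, 11.3 kHz} → 3.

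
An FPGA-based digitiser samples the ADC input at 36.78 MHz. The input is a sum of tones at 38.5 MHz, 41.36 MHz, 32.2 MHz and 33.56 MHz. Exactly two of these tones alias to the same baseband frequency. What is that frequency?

4.58 MHz

fs/2 = 18.39 MHz.
38.5 MHz mod fs = 1.72 MHz.
1.72 MHz ≤ fs/2 = 18.39 MHz, appears at 1.72 MHz.
41.36 MHz mod fs = 4.58 MHz.
4.58 MHz ≤ fs/2 = 18.39 MHz, appears at 4.58 MHz.
32.2 MHz > fs/2 = 18.39 MHz, folds to fs − 32.2 MHz = 4.58 MHz.
33.56 MHz > fs/2 = 18.39 MHz, folds to fs − 33.56 MHz = 3.22 MHz.
32.2 MHz and 41.36 MHz both map to 4.58 MHz.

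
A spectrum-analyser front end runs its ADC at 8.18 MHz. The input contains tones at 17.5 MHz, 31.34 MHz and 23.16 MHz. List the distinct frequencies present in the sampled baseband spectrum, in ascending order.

fs/2 = 4.09 MHz.
17.5 MHz mod fs = 1.14 MHz.
1.14 MHz ≤ fs/2 = 4.09 MHz, appears at 1.14 MHz.
31.34 MHz mod fs = 6.8 MHz.
6.8 MHz > fs/2 = 4.09 MHz, folds to fs − 6.8 MHz = 1.38 MHz.
23.16 MHz mod fs = 6.8 MHz.
6.8 MHz > fs/2 = 4.09 MHz, folds to fs − 6.8 MHz = 1.38 MHz.
Distinct values: {1.14 MHz, 1.38 MHz}.

1.14 MHz, 1.38 MHz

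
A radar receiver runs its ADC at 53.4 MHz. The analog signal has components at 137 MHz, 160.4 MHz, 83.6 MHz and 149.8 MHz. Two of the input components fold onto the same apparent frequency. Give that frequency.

23.2 MHz

fs/2 = 26.7 MHz.
137 MHz mod fs = 30.2 MHz.
30.2 MHz > fs/2 = 26.7 MHz, folds to fs − 30.2 MHz = 23.2 MHz.
160.4 MHz mod fs = 0.2 MHz.
0.2 MHz ≤ fs/2 = 26.7 MHz, appears at 0.2 MHz.
83.6 MHz mod fs = 30.2 MHz.
30.2 MHz > fs/2 = 26.7 MHz, folds to fs − 30.2 MHz = 23.2 MHz.
149.8 MHz mod fs = 43 MHz.
43 MHz > fs/2 = 26.7 MHz, folds to fs − 43 MHz = 10.4 MHz.
83.6 MHz and 137 MHz both map to 23.2 MHz.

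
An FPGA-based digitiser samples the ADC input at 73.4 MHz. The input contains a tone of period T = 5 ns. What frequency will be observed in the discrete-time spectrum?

T = 5 ns → f = 1/T = 200 MHz.
200 MHz mod fs = 53.2 MHz.
53.2 MHz > fs/2 = 36.7 MHz, folds to fs − 53.2 MHz = 20.2 MHz.

20.2 MHz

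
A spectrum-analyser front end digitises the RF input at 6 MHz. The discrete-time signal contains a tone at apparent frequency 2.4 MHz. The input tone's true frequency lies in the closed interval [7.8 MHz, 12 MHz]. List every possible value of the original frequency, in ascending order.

Frequencies that alias to 2.4 MHz are k·fs ± 2.4 MHz for integer k ≥ 0.
k=0: 2.4 MHz.
k=1: 3.6 MHz, 8.4 MHz.
k=2: 9.6 MHz, 14.4 MHz.
k=3: 15.6 MHz, 20.4 MHz.
Within [7.8 MHz, 12 MHz]: 8.4 MHz, 9.6 MHz.

8.4 MHz, 9.6 MHz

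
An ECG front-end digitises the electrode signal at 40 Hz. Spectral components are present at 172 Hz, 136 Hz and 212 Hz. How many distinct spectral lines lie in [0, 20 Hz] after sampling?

fs/2 = 20 Hz.
172 Hz mod fs = 12 Hz.
12 Hz ≤ fs/2 = 20 Hz, appears at 12 Hz.
136 Hz mod fs = 16 Hz.
16 Hz ≤ fs/2 = 20 Hz, appears at 16 Hz.
212 Hz mod fs = 12 Hz.
12 Hz ≤ fs/2 = 20 Hz, appears at 12 Hz.
Distinct values: {12 Hz, 16 Hz} → 2.

2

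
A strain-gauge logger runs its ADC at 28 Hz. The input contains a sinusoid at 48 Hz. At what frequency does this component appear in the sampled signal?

48 Hz mod fs = 20 Hz.
20 Hz > fs/2 = 14 Hz, folds to fs − 20 Hz = 8 Hz.

8 Hz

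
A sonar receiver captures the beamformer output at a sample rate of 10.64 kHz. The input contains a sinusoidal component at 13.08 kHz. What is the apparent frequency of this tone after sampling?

2.44 kHz

13.08 kHz mod fs = 2.44 kHz.
2.44 kHz ≤ fs/2 = 5.32 kHz, appears at 2.44 kHz.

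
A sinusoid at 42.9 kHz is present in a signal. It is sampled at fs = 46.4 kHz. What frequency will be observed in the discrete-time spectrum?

42.9 kHz > fs/2 = 23.2 kHz, folds to fs − 42.9 kHz = 3.5 kHz.

3.5 kHz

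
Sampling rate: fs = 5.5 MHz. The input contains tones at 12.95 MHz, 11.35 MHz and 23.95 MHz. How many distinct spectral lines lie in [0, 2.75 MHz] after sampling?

fs/2 = 2.75 MHz.
12.95 MHz mod fs = 1.95 MHz.
1.95 MHz ≤ fs/2 = 2.75 MHz, appears at 1.95 MHz.
11.35 MHz mod fs = 0.35 MHz.
0.35 MHz ≤ fs/2 = 2.75 MHz, appears at 0.35 MHz.
23.95 MHz mod fs = 1.95 MHz.
1.95 MHz ≤ fs/2 = 2.75 MHz, appears at 1.95 MHz.
Distinct values: {0.35 MHz, 1.95 MHz} → 2.

2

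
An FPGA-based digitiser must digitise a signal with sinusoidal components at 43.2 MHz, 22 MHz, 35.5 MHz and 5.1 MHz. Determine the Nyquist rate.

Highest-frequency component: 43.2 MHz.
Nyquist rate = 2 × 43.2 MHz = 86.4 MHz.

86.4 MHz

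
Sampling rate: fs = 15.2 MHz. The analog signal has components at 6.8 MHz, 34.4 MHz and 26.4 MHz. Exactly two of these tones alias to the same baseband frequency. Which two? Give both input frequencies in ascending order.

26.4 MHz, 34.4 MHz

fs/2 = 7.6 MHz.
6.8 MHz ≤ fs/2 = 7.6 MHz, passes unchanged.
34.4 MHz mod fs = 4 MHz.
4 MHz ≤ fs/2 = 7.6 MHz, appears at 4 MHz.
26.4 MHz mod fs = 11.2 MHz.
11.2 MHz > fs/2 = 7.6 MHz, folds to fs − 11.2 MHz = 4 MHz.
26.4 MHz and 34.4 MHz both map to 4 MHz.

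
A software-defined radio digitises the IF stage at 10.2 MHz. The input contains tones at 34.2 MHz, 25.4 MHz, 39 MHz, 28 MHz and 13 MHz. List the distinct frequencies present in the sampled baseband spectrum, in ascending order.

1.8 MHz, 2.6 MHz, 2.8 MHz, 3.6 MHz, 5 MHz

fs/2 = 5.1 MHz.
34.2 MHz mod fs = 3.6 MHz.
3.6 MHz ≤ fs/2 = 5.1 MHz, appears at 3.6 MHz.
25.4 MHz mod fs = 5 MHz.
5 MHz ≤ fs/2 = 5.1 MHz, appears at 5 MHz.
39 MHz mod fs = 8.4 MHz.
8.4 MHz > fs/2 = 5.1 MHz, folds to fs − 8.4 MHz = 1.8 MHz.
28 MHz mod fs = 7.6 MHz.
7.6 MHz > fs/2 = 5.1 MHz, folds to fs − 7.6 MHz = 2.6 MHz.
13 MHz mod fs = 2.8 MHz.
2.8 MHz ≤ fs/2 = 5.1 MHz, appears at 2.8 MHz.
Distinct values: {1.8 MHz, 2.6 MHz, 2.8 MHz, 3.6 MHz, 5 MHz}.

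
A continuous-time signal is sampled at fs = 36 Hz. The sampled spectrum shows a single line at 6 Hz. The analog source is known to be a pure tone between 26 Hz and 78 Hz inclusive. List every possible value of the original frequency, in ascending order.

Frequencies that alias to 6 Hz are k·fs ± 6 Hz for integer k ≥ 0.
k=0: 6 Hz.
k=1: 30 Hz, 42 Hz.
k=2: 66 Hz, 78 Hz.
k=3: 102 Hz, 114 Hz.
Within [26 Hz, 78 Hz]: 30 Hz, 42 Hz, 66 Hz, 78 Hz.

30 Hz, 42 Hz, 66 Hz, 78 Hz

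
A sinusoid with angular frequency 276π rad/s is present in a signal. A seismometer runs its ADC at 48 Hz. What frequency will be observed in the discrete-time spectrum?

ω = 276π rad/s → f = ω/(2π) = 138 Hz.
138 Hz mod fs = 42 Hz.
42 Hz > fs/2 = 24 Hz, folds to fs − 42 Hz = 6 Hz.

6 Hz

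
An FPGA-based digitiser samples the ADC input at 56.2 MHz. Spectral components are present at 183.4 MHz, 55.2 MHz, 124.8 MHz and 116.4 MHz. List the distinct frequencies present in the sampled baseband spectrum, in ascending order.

fs/2 = 28.1 MHz.
183.4 MHz mod fs = 14.8 MHz.
14.8 MHz ≤ fs/2 = 28.1 MHz, appears at 14.8 MHz.
55.2 MHz > fs/2 = 28.1 MHz, folds to fs − 55.2 MHz = 1 MHz.
124.8 MHz mod fs = 12.4 MHz.
12.4 MHz ≤ fs/2 = 28.1 MHz, appears at 12.4 MHz.
116.4 MHz mod fs = 4 MHz.
4 MHz ≤ fs/2 = 28.1 MHz, appears at 4 MHz.
Distinct values: {1 MHz, 4 MHz, 12.4 MHz, 14.8 MHz}.

1 MHz, 4 MHz, 12.4 MHz, 14.8 MHz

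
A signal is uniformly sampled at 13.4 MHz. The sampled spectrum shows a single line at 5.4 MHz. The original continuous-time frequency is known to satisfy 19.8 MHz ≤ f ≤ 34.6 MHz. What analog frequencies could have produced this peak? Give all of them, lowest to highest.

21.4 MHz, 32.2 MHz

Frequencies that alias to 5.4 MHz are k·fs ± 5.4 MHz for integer k ≥ 0.
k=0: 5.4 MHz.
k=1: 8 MHz, 18.8 MHz.
k=2: 21.4 MHz, 32.2 MHz.
k=3: 34.8 MHz, 45.6 MHz.
Within [19.8 MHz, 34.6 MHz]: 21.4 MHz, 32.2 MHz.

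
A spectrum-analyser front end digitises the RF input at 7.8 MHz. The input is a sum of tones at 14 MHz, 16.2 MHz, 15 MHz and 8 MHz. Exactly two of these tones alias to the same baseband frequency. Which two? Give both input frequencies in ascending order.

fs/2 = 3.9 MHz.
14 MHz mod fs = 6.2 MHz.
6.2 MHz > fs/2 = 3.9 MHz, folds to fs − 6.2 MHz = 1.6 MHz.
16.2 MHz mod fs = 0.6 MHz.
0.6 MHz ≤ fs/2 = 3.9 MHz, appears at 0.6 MHz.
15 MHz mod fs = 7.2 MHz.
7.2 MHz > fs/2 = 3.9 MHz, folds to fs − 7.2 MHz = 0.6 MHz.
8 MHz mod fs = 0.2 MHz.
0.2 MHz ≤ fs/2 = 3.9 MHz, appears at 0.2 MHz.
15 MHz and 16.2 MHz both map to 0.6 MHz.

15 MHz, 16.2 MHz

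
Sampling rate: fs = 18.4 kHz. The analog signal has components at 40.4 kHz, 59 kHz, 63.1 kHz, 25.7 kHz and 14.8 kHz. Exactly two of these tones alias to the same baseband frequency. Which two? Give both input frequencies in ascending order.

14.8 kHz, 40.4 kHz

fs/2 = 9.2 kHz.
40.4 kHz mod fs = 3.6 kHz.
3.6 kHz ≤ fs/2 = 9.2 kHz, appears at 3.6 kHz.
59 kHz mod fs = 3.8 kHz.
3.8 kHz ≤ fs/2 = 9.2 kHz, appears at 3.8 kHz.
63.1 kHz mod fs = 7.9 kHz.
7.9 kHz ≤ fs/2 = 9.2 kHz, appears at 7.9 kHz.
25.7 kHz mod fs = 7.3 kHz.
7.3 kHz ≤ fs/2 = 9.2 kHz, appears at 7.3 kHz.
14.8 kHz > fs/2 = 9.2 kHz, folds to fs − 14.8 kHz = 3.6 kHz.
14.8 kHz and 40.4 kHz both map to 3.6 kHz.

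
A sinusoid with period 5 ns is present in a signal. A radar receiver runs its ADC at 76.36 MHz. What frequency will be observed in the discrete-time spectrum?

T = 5 ns → f = 1/T = 200 MHz.
200 MHz mod fs = 47.28 MHz.
47.28 MHz > fs/2 = 38.18 MHz, folds to fs − 47.28 MHz = 29.08 MHz.

29.08 MHz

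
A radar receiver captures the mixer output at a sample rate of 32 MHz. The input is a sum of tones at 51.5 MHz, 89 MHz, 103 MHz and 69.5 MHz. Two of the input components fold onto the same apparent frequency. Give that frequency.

7 MHz

fs/2 = 16 MHz.
51.5 MHz mod fs = 19.5 MHz.
19.5 MHz > fs/2 = 16 MHz, folds to fs − 19.5 MHz = 12.5 MHz.
89 MHz mod fs = 25 MHz.
25 MHz > fs/2 = 16 MHz, folds to fs − 25 MHz = 7 MHz.
103 MHz mod fs = 7 MHz.
7 MHz ≤ fs/2 = 16 MHz, appears at 7 MHz.
69.5 MHz mod fs = 5.5 MHz.
5.5 MHz ≤ fs/2 = 16 MHz, appears at 5.5 MHz.
89 MHz and 103 MHz both map to 7 MHz.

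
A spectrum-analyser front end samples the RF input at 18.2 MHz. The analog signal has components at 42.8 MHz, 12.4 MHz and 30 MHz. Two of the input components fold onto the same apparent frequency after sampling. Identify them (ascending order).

fs/2 = 9.1 MHz.
42.8 MHz mod fs = 6.4 MHz.
6.4 MHz ≤ fs/2 = 9.1 MHz, appears at 6.4 MHz.
12.4 MHz > fs/2 = 9.1 MHz, folds to fs − 12.4 MHz = 5.8 MHz.
30 MHz mod fs = 11.8 MHz.
11.8 MHz > fs/2 = 9.1 MHz, folds to fs − 11.8 MHz = 6.4 MHz.
30 MHz and 42.8 MHz both map to 6.4 MHz.

30 MHz, 42.8 MHz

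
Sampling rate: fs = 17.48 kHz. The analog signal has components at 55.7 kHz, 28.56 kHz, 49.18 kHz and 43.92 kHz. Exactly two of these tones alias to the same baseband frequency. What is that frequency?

3.26 kHz

fs/2 = 8.74 kHz.
55.7 kHz mod fs = 3.26 kHz.
3.26 kHz ≤ fs/2 = 8.74 kHz, appears at 3.26 kHz.
28.56 kHz mod fs = 11.08 kHz.
11.08 kHz > fs/2 = 8.74 kHz, folds to fs − 11.08 kHz = 6.4 kHz.
49.18 kHz mod fs = 14.22 kHz.
14.22 kHz > fs/2 = 8.74 kHz, folds to fs − 14.22 kHz = 3.26 kHz.
43.92 kHz mod fs = 8.96 kHz.
8.96 kHz > fs/2 = 8.74 kHz, folds to fs − 8.96 kHz = 8.52 kHz.
49.18 kHz and 55.7 kHz both map to 3.26 kHz.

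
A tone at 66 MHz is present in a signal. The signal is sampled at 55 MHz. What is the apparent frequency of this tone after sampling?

11 MHz

66 MHz mod fs = 11 MHz.
11 MHz ≤ fs/2 = 27.5 MHz, appears at 11 MHz.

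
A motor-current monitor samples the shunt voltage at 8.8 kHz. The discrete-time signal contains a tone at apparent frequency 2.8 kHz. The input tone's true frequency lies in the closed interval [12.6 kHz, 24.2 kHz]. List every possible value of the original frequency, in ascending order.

Frequencies that alias to 2.8 kHz are k·fs ± 2.8 kHz for integer k ≥ 0.
k=0: 2.8 kHz.
k=1: 6 kHz, 11.6 kHz.
k=2: 14.8 kHz, 20.4 kHz.
k=3: 23.6 kHz, 29.2 kHz.
k=4: 32.4 kHz, 38 kHz.
Within [12.6 kHz, 24.2 kHz]: 14.8 kHz, 20.4 kHz, 23.6 kHz.

14.8 kHz, 20.4 kHz, 23.6 kHz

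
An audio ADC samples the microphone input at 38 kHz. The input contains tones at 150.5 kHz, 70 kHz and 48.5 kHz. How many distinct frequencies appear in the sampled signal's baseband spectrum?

fs/2 = 19 kHz.
150.5 kHz mod fs = 36.5 kHz.
36.5 kHz > fs/2 = 19 kHz, folds to fs − 36.5 kHz = 1.5 kHz.
70 kHz mod fs = 32 kHz.
32 kHz > fs/2 = 19 kHz, folds to fs − 32 kHz = 6 kHz.
48.5 kHz mod fs = 10.5 kHz.
10.5 kHz ≤ fs/2 = 19 kHz, appears at 10.5 kHz.
Distinct values: {1.5 kHz, 6 kHz, 10.5 kHz} → 3.

3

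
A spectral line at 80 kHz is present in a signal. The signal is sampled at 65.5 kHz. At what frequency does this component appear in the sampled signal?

14.5 kHz

80 kHz mod fs = 14.5 kHz.
14.5 kHz ≤ fs/2 = 32.75 kHz, appears at 14.5 kHz.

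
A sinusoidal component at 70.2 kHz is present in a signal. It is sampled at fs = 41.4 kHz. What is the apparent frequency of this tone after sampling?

70.2 kHz mod fs = 28.8 kHz.
28.8 kHz > fs/2 = 20.7 kHz, folds to fs − 28.8 kHz = 12.6 kHz.

12.6 kHz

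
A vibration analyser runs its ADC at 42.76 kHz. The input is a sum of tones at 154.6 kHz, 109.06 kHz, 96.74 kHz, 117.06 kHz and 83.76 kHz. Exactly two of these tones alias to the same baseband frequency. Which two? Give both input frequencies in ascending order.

96.74 kHz, 117.06 kHz

fs/2 = 21.38 kHz.
154.6 kHz mod fs = 26.32 kHz.
26.32 kHz > fs/2 = 21.38 kHz, folds to fs − 26.32 kHz = 16.44 kHz.
109.06 kHz mod fs = 23.54 kHz.
23.54 kHz > fs/2 = 21.38 kHz, folds to fs − 23.54 kHz = 19.22 kHz.
96.74 kHz mod fs = 11.22 kHz.
11.22 kHz ≤ fs/2 = 21.38 kHz, appears at 11.22 kHz.
117.06 kHz mod fs = 31.54 kHz.
31.54 kHz > fs/2 = 21.38 kHz, folds to fs − 31.54 kHz = 11.22 kHz.
83.76 kHz mod fs = 41 kHz.
41 kHz > fs/2 = 21.38 kHz, folds to fs − 41 kHz = 1.76 kHz.
96.74 kHz and 117.06 kHz both map to 11.22 kHz.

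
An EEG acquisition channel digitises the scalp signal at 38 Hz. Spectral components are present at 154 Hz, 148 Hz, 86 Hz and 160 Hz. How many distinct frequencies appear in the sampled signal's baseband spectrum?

4

fs/2 = 19 Hz.
154 Hz mod fs = 2 Hz.
2 Hz ≤ fs/2 = 19 Hz, appears at 2 Hz.
148 Hz mod fs = 34 Hz.
34 Hz > fs/2 = 19 Hz, folds to fs − 34 Hz = 4 Hz.
86 Hz mod fs = 10 Hz.
10 Hz ≤ fs/2 = 19 Hz, appears at 10 Hz.
160 Hz mod fs = 8 Hz.
8 Hz ≤ fs/2 = 19 Hz, appears at 8 Hz.
Distinct values: {2 Hz, 4 Hz, 8 Hz, 10 Hz} → 4.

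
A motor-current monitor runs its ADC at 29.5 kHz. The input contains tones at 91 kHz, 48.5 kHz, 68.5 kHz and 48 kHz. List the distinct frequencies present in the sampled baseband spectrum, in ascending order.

2.5 kHz, 9.5 kHz, 10.5 kHz, 11 kHz

fs/2 = 14.75 kHz.
91 kHz mod fs = 2.5 kHz.
2.5 kHz ≤ fs/2 = 14.75 kHz, appears at 2.5 kHz.
48.5 kHz mod fs = 19 kHz.
19 kHz > fs/2 = 14.75 kHz, folds to fs − 19 kHz = 10.5 kHz.
68.5 kHz mod fs = 9.5 kHz.
9.5 kHz ≤ fs/2 = 14.75 kHz, appears at 9.5 kHz.
48 kHz mod fs = 18.5 kHz.
18.5 kHz > fs/2 = 14.75 kHz, folds to fs − 18.5 kHz = 11 kHz.
Distinct values: {2.5 kHz, 9.5 kHz, 10.5 kHz, 11 kHz}.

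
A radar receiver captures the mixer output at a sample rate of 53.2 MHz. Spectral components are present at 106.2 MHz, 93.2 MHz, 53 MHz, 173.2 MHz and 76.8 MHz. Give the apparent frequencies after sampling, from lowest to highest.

0.2 MHz, 13.2 MHz, 13.6 MHz, 23.6 MHz

fs/2 = 26.6 MHz.
106.2 MHz mod fs = 53 MHz.
53 MHz > fs/2 = 26.6 MHz, folds to fs − 53 MHz = 0.2 MHz.
93.2 MHz mod fs = 40 MHz.
40 MHz > fs/2 = 26.6 MHz, folds to fs − 40 MHz = 13.2 MHz.
53 MHz > fs/2 = 26.6 MHz, folds to fs − 53 MHz = 0.2 MHz.
173.2 MHz mod fs = 13.6 MHz.
13.6 MHz ≤ fs/2 = 26.6 MHz, appears at 13.6 MHz.
76.8 MHz mod fs = 23.6 MHz.
23.6 MHz ≤ fs/2 = 26.6 MHz, appears at 23.6 MHz.
Distinct values: {0.2 MHz, 13.2 MHz, 13.6 MHz, 23.6 MHz}.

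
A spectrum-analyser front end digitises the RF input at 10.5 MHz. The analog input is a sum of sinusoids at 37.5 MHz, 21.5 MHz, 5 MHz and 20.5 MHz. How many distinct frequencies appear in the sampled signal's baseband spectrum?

fs/2 = 5.25 MHz.
37.5 MHz mod fs = 6 MHz.
6 MHz > fs/2 = 5.25 MHz, folds to fs − 6 MHz = 4.5 MHz.
21.5 MHz mod fs = 0.5 MHz.
0.5 MHz ≤ fs/2 = 5.25 MHz, appears at 0.5 MHz.
5 MHz ≤ fs/2 = 5.25 MHz, passes unchanged.
20.5 MHz mod fs = 10 MHz.
10 MHz > fs/2 = 5.25 MHz, folds to fs − 10 MHz = 0.5 MHz.
Distinct values: {0.5 MHz, 4.5 MHz, 5 MHz} → 3.

3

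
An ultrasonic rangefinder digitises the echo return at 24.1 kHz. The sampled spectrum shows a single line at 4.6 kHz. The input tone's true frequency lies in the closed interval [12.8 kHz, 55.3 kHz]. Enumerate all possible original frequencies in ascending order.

19.5 kHz, 28.7 kHz, 43.6 kHz, 52.8 kHz

Frequencies that alias to 4.6 kHz are k·fs ± 4.6 kHz for integer k ≥ 0.
k=0: 4.6 kHz.
k=1: 19.5 kHz, 28.7 kHz.
k=2: 43.6 kHz, 52.8 kHz.
k=3: 67.7 kHz, 76.9 kHz.
Within [12.8 kHz, 55.3 kHz]: 19.5 kHz, 28.7 kHz, 43.6 kHz, 52.8 kHz.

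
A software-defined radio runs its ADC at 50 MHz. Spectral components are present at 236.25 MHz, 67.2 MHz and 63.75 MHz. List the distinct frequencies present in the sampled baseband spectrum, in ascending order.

13.75 MHz, 17.2 MHz

fs/2 = 25 MHz.
236.25 MHz mod fs = 36.25 MHz.
36.25 MHz > fs/2 = 25 MHz, folds to fs − 36.25 MHz = 13.75 MHz.
67.2 MHz mod fs = 17.2 MHz.
17.2 MHz ≤ fs/2 = 25 MHz, appears at 17.2 MHz.
63.75 MHz mod fs = 13.75 MHz.
13.75 MHz ≤ fs/2 = 25 MHz, appears at 13.75 MHz.
Distinct values: {13.75 MHz, 17.2 MHz}.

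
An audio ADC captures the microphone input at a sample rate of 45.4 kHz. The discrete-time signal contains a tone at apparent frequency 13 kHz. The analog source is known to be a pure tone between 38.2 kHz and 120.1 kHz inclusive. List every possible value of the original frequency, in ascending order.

58.4 kHz, 77.8 kHz, 103.8 kHz

Frequencies that alias to 13 kHz are k·fs ± 13 kHz for integer k ≥ 0.
k=0: 13 kHz.
k=1: 32.4 kHz, 58.4 kHz.
k=2: 77.8 kHz, 103.8 kHz.
k=3: 123.2 kHz, 149.2 kHz.
Within [38.2 kHz, 120.1 kHz]: 58.4 kHz, 77.8 kHz, 103.8 kHz.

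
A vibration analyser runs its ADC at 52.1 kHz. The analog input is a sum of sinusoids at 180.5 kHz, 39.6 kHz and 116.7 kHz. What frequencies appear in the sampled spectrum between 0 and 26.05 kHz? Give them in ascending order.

12.5 kHz, 24.2 kHz

fs/2 = 26.05 kHz.
180.5 kHz mod fs = 24.2 kHz.
24.2 kHz ≤ fs/2 = 26.05 kHz, appears at 24.2 kHz.
39.6 kHz > fs/2 = 26.05 kHz, folds to fs − 39.6 kHz = 12.5 kHz.
116.7 kHz mod fs = 12.5 kHz.
12.5 kHz ≤ fs/2 = 26.05 kHz, appears at 12.5 kHz.
Distinct values: {12.5 kHz, 24.2 kHz}.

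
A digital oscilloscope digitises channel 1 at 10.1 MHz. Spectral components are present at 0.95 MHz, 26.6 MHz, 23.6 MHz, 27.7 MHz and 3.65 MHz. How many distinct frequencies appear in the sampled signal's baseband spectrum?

5

fs/2 = 5.05 MHz.
0.95 MHz ≤ fs/2 = 5.05 MHz, passes unchanged.
26.6 MHz mod fs = 6.4 MHz.
6.4 MHz > fs/2 = 5.05 MHz, folds to fs − 6.4 MHz = 3.7 MHz.
23.6 MHz mod fs = 3.4 MHz.
3.4 MHz ≤ fs/2 = 5.05 MHz, appears at 3.4 MHz.
27.7 MHz mod fs = 7.5 MHz.
7.5 MHz > fs/2 = 5.05 MHz, folds to fs − 7.5 MHz = 2.6 MHz.
3.65 MHz ≤ fs/2 = 5.05 MHz, passes unchanged.
Distinct values: {0.95 MHz, 2.6 MHz, 3.4 MHz, 3.65 MHz, 3.7 MHz} → 5.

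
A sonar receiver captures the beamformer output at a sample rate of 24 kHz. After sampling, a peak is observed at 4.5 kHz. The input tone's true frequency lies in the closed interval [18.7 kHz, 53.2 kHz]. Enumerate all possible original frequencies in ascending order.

Frequencies that alias to 4.5 kHz are k·fs ± 4.5 kHz for integer k ≥ 0.
k=0: 4.5 kHz.
k=1: 19.5 kHz, 28.5 kHz.
k=2: 43.5 kHz, 52.5 kHz.
k=3: 67.5 kHz, 76.5 kHz.
Within [18.7 kHz, 53.2 kHz]: 19.5 kHz, 28.5 kHz, 43.5 kHz, 52.5 kHz.

19.5 kHz, 28.5 kHz, 43.5 kHz, 52.5 kHz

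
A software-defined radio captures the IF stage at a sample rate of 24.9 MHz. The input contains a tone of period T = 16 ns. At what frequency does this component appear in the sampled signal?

12.2 MHz

T = 16 ns → f = 1/T = 62.5 MHz.
62.5 MHz mod fs = 12.7 MHz.
12.7 MHz > fs/2 = 12.45 MHz, folds to fs − 12.7 MHz = 12.2 MHz.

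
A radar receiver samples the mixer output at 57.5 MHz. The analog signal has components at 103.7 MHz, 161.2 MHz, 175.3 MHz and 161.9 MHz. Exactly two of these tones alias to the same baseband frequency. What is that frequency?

11.3 MHz

fs/2 = 28.75 MHz.
103.7 MHz mod fs = 46.2 MHz.
46.2 MHz > fs/2 = 28.75 MHz, folds to fs − 46.2 MHz = 11.3 MHz.
161.2 MHz mod fs = 46.2 MHz.
46.2 MHz > fs/2 = 28.75 MHz, folds to fs − 46.2 MHz = 11.3 MHz.
175.3 MHz mod fs = 2.8 MHz.
2.8 MHz ≤ fs/2 = 28.75 MHz, appears at 2.8 MHz.
161.9 MHz mod fs = 46.9 MHz.
46.9 MHz > fs/2 = 28.75 MHz, folds to fs − 46.9 MHz = 10.6 MHz.
103.7 MHz and 161.2 MHz both map to 11.3 MHz.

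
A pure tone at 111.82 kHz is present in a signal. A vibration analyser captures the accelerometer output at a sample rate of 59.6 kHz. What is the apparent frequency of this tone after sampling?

7.38 kHz

111.82 kHz mod fs = 52.22 kHz.
52.22 kHz > fs/2 = 29.8 kHz, folds to fs − 52.22 kHz = 7.38 kHz.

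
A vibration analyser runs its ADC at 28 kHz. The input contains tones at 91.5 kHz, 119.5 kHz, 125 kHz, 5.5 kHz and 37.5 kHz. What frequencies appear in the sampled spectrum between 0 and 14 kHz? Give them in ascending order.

fs/2 = 14 kHz.
91.5 kHz mod fs = 7.5 kHz.
7.5 kHz ≤ fs/2 = 14 kHz, appears at 7.5 kHz.
119.5 kHz mod fs = 7.5 kHz.
7.5 kHz ≤ fs/2 = 14 kHz, appears at 7.5 kHz.
125 kHz mod fs = 13 kHz.
13 kHz ≤ fs/2 = 14 kHz, appears at 13 kHz.
5.5 kHz ≤ fs/2 = 14 kHz, passes unchanged.
37.5 kHz mod fs = 9.5 kHz.
9.5 kHz ≤ fs/2 = 14 kHz, appears at 9.5 kHz.
Distinct values: {5.5 kHz, 7.5 kHz, 9.5 kHz, 13 kHz}.

5.5 kHz, 7.5 kHz, 9.5 kHz, 13 kHz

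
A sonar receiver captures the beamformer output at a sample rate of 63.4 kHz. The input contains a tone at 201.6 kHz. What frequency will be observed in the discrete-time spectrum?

201.6 kHz mod fs = 11.4 kHz.
11.4 kHz ≤ fs/2 = 31.7 kHz, appears at 11.4 kHz.

11.4 kHz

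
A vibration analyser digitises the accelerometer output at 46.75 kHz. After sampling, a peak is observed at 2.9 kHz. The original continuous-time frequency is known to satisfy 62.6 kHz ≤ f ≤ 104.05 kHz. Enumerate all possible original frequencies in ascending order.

90.6 kHz, 96.4 kHz

Frequencies that alias to 2.9 kHz are k·fs ± 2.9 kHz for integer k ≥ 0.
k=0: 2.9 kHz.
k=1: 43.85 kHz, 49.65 kHz.
k=2: 90.6 kHz, 96.4 kHz.
k=3: 137.35 kHz, 143.15 kHz.
Within [62.6 kHz, 104.05 kHz]: 90.6 kHz, 96.4 kHz.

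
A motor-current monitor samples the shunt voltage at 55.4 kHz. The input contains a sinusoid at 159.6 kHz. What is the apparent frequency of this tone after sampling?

159.6 kHz mod fs = 48.8 kHz.
48.8 kHz > fs/2 = 27.7 kHz, folds to fs − 48.8 kHz = 6.6 kHz.

6.6 kHz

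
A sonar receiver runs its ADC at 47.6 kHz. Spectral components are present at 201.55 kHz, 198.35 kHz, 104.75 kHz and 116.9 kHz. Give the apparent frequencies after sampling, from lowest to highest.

7.95 kHz, 9.55 kHz, 11.15 kHz, 21.7 kHz

fs/2 = 23.8 kHz.
201.55 kHz mod fs = 11.15 kHz.
11.15 kHz ≤ fs/2 = 23.8 kHz, appears at 11.15 kHz.
198.35 kHz mod fs = 7.95 kHz.
7.95 kHz ≤ fs/2 = 23.8 kHz, appears at 7.95 kHz.
104.75 kHz mod fs = 9.55 kHz.
9.55 kHz ≤ fs/2 = 23.8 kHz, appears at 9.55 kHz.
116.9 kHz mod fs = 21.7 kHz.
21.7 kHz ≤ fs/2 = 23.8 kHz, appears at 21.7 kHz.
Distinct values: {7.95 kHz, 9.55 kHz, 11.15 kHz, 21.7 kHz}.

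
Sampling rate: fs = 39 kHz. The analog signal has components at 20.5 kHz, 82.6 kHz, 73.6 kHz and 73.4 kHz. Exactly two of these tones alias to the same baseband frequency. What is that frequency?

4.6 kHz

fs/2 = 19.5 kHz.
20.5 kHz > fs/2 = 19.5 kHz, folds to fs − 20.5 kHz = 18.5 kHz.
82.6 kHz mod fs = 4.6 kHz.
4.6 kHz ≤ fs/2 = 19.5 kHz, appears at 4.6 kHz.
73.6 kHz mod fs = 34.6 kHz.
34.6 kHz > fs/2 = 19.5 kHz, folds to fs − 34.6 kHz = 4.4 kHz.
73.4 kHz mod fs = 34.4 kHz.
34.4 kHz > fs/2 = 19.5 kHz, folds to fs − 34.4 kHz = 4.6 kHz.
73.4 kHz and 82.6 kHz both map to 4.6 kHz.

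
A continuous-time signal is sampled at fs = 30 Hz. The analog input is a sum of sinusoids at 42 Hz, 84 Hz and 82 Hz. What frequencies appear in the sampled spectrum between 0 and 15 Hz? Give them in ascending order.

6 Hz, 8 Hz, 12 Hz

fs/2 = 15 Hz.
42 Hz mod fs = 12 Hz.
12 Hz ≤ fs/2 = 15 Hz, appears at 12 Hz.
84 Hz mod fs = 24 Hz.
24 Hz > fs/2 = 15 Hz, folds to fs − 24 Hz = 6 Hz.
82 Hz mod fs = 22 Hz.
22 Hz > fs/2 = 15 Hz, folds to fs − 22 Hz = 8 Hz.
Distinct values: {6 Hz, 8 Hz, 12 Hz}.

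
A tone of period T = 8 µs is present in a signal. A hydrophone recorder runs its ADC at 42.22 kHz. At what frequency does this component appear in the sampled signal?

T = 8 µs → f = 1/T = 125 kHz.
125 kHz mod fs = 40.56 kHz.
40.56 kHz > fs/2 = 21.11 kHz, folds to fs − 40.56 kHz = 1.66 kHz.

1.66 kHz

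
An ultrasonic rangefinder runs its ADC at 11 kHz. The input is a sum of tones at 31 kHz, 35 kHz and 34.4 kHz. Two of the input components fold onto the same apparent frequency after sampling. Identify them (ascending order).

31 kHz, 35 kHz

fs/2 = 5.5 kHz.
31 kHz mod fs = 9 kHz.
9 kHz > fs/2 = 5.5 kHz, folds to fs − 9 kHz = 2 kHz.
35 kHz mod fs = 2 kHz.
2 kHz ≤ fs/2 = 5.5 kHz, appears at 2 kHz.
34.4 kHz mod fs = 1.4 kHz.
1.4 kHz ≤ fs/2 = 5.5 kHz, appears at 1.4 kHz.
31 kHz and 35 kHz both map to 2 kHz.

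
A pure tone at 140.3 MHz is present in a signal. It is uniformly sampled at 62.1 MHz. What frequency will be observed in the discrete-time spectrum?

140.3 MHz mod fs = 16.1 MHz.
16.1 MHz ≤ fs/2 = 31.05 MHz, appears at 16.1 MHz.

16.1 MHz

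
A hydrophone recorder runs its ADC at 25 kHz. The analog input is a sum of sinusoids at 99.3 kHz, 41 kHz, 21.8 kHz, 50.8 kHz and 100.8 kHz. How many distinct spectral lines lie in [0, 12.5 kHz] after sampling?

4

fs/2 = 12.5 kHz.
99.3 kHz mod fs = 24.3 kHz.
24.3 kHz > fs/2 = 12.5 kHz, folds to fs − 24.3 kHz = 0.7 kHz.
41 kHz mod fs = 16 kHz.
16 kHz > fs/2 = 12.5 kHz, folds to fs − 16 kHz = 9 kHz.
21.8 kHz > fs/2 = 12.5 kHz, folds to fs − 21.8 kHz = 3.2 kHz.
50.8 kHz mod fs = 0.8 kHz.
0.8 kHz ≤ fs/2 = 12.5 kHz, appears at 0.8 kHz.
100.8 kHz mod fs = 0.8 kHz.
0.8 kHz ≤ fs/2 = 12.5 kHz, appears at 0.8 kHz.
Distinct values: {0.7 kHz, 0.8 kHz, 3.2 kHz, 9 kHz} → 4.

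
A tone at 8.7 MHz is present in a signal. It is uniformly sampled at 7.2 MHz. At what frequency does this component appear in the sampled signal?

1.5 MHz

8.7 MHz mod fs = 1.5 MHz.
1.5 MHz ≤ fs/2 = 3.6 MHz, appears at 1.5 MHz.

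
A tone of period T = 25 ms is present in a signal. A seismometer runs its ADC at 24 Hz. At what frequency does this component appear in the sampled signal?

8 Hz

T = 25 ms → f = 1/T = 40 Hz.
40 Hz mod fs = 16 Hz.
16 Hz > fs/2 = 12 Hz, folds to fs − 16 Hz = 8 Hz.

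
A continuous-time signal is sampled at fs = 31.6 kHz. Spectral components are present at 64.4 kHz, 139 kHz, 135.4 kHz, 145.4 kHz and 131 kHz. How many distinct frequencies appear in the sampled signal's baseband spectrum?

fs/2 = 15.8 kHz.
64.4 kHz mod fs = 1.2 kHz.
1.2 kHz ≤ fs/2 = 15.8 kHz, appears at 1.2 kHz.
139 kHz mod fs = 12.6 kHz.
12.6 kHz ≤ fs/2 = 15.8 kHz, appears at 12.6 kHz.
135.4 kHz mod fs = 9 kHz.
9 kHz ≤ fs/2 = 15.8 kHz, appears at 9 kHz.
145.4 kHz mod fs = 19 kHz.
19 kHz > fs/2 = 15.8 kHz, folds to fs − 19 kHz = 12.6 kHz.
131 kHz mod fs = 4.6 kHz.
4.6 kHz ≤ fs/2 = 15.8 kHz, appears at 4.6 kHz.
Distinct values: {1.2 kHz, 4.6 kHz, 9 kHz, 12.6 kHz} → 4.

4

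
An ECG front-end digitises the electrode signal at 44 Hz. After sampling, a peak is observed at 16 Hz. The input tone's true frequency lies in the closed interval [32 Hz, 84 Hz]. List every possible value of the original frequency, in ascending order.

Frequencies that alias to 16 Hz are k·fs ± 16 Hz for integer k ≥ 0.
k=0: 16 Hz.
k=1: 28 Hz, 60 Hz.
k=2: 72 Hz, 104 Hz.
k=3: 116 Hz, 148 Hz.
Within [32 Hz, 84 Hz]: 60 Hz, 72 Hz.

60 Hz, 72 Hz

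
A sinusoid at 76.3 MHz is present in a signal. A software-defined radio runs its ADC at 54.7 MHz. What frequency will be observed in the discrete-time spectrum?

21.6 MHz

76.3 MHz mod fs = 21.6 MHz.
21.6 MHz ≤ fs/2 = 27.35 MHz, appears at 21.6 MHz.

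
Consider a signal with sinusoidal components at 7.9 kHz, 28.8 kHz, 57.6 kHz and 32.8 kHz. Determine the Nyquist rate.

Highest-frequency component: 57.6 kHz.
Nyquist rate = 2 × 57.6 kHz = 115.2 kHz.

115.2 kHz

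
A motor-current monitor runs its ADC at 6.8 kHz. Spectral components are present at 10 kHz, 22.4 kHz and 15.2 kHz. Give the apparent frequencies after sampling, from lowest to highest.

1.6 kHz, 2 kHz, 3.2 kHz

fs/2 = 3.4 kHz.
10 kHz mod fs = 3.2 kHz.
3.2 kHz ≤ fs/2 = 3.4 kHz, appears at 3.2 kHz.
22.4 kHz mod fs = 2 kHz.
2 kHz ≤ fs/2 = 3.4 kHz, appears at 2 kHz.
15.2 kHz mod fs = 1.6 kHz.
1.6 kHz ≤ fs/2 = 3.4 kHz, appears at 1.6 kHz.
Distinct values: {1.6 kHz, 2 kHz, 3.2 kHz}.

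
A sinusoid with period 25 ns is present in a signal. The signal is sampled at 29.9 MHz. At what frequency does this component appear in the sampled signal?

T = 25 ns → f = 1/T = 40 MHz.
40 MHz mod fs = 10.1 MHz.
10.1 MHz ≤ fs/2 = 14.95 MHz, appears at 10.1 MHz.

10.1 MHz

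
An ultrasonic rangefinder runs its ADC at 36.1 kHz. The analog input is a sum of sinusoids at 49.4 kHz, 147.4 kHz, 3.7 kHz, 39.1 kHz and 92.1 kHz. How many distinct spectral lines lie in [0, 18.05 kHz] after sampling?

fs/2 = 18.05 kHz.
49.4 kHz mod fs = 13.3 kHz.
13.3 kHz ≤ fs/2 = 18.05 kHz, appears at 13.3 kHz.
147.4 kHz mod fs = 3 kHz.
3 kHz ≤ fs/2 = 18.05 kHz, appears at 3 kHz.
3.7 kHz ≤ fs/2 = 18.05 kHz, passes unchanged.
39.1 kHz mod fs = 3 kHz.
3 kHz ≤ fs/2 = 18.05 kHz, appears at 3 kHz.
92.1 kHz mod fs = 19.9 kHz.
19.9 kHz > fs/2 = 18.05 kHz, folds to fs − 19.9 kHz = 16.2 kHz.
Distinct values: {3 kHz, 3.7 kHz, 13.3 kHz, 16.2 kHz} → 4.

4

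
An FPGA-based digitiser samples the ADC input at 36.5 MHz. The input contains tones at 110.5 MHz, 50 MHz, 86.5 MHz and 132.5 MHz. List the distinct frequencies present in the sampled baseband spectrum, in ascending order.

1 MHz, 13.5 MHz

fs/2 = 18.25 MHz.
110.5 MHz mod fs = 1 MHz.
1 MHz ≤ fs/2 = 18.25 MHz, appears at 1 MHz.
50 MHz mod fs = 13.5 MHz.
13.5 MHz ≤ fs/2 = 18.25 MHz, appears at 13.5 MHz.
86.5 MHz mod fs = 13.5 MHz.
13.5 MHz ≤ fs/2 = 18.25 MHz, appears at 13.5 MHz.
132.5 MHz mod fs = 23 MHz.
23 MHz > fs/2 = 18.25 MHz, folds to fs − 23 MHz = 13.5 MHz.
Distinct values: {1 MHz, 13.5 MHz}.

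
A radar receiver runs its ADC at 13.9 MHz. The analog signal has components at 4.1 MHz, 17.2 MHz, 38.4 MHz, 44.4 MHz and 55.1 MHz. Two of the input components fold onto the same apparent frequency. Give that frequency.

fs/2 = 6.95 MHz.
4.1 MHz ≤ fs/2 = 6.95 MHz, passes unchanged.
17.2 MHz mod fs = 3.3 MHz.
3.3 MHz ≤ fs/2 = 6.95 MHz, appears at 3.3 MHz.
38.4 MHz mod fs = 10.6 MHz.
10.6 MHz > fs/2 = 6.95 MHz, folds to fs − 10.6 MHz = 3.3 MHz.
44.4 MHz mod fs = 2.7 MHz.
2.7 MHz ≤ fs/2 = 6.95 MHz, appears at 2.7 MHz.
55.1 MHz mod fs = 13.4 MHz.
13.4 MHz > fs/2 = 6.95 MHz, folds to fs − 13.4 MHz = 0.5 MHz.
17.2 MHz and 38.4 MHz both map to 3.3 MHz.

3.3 MHz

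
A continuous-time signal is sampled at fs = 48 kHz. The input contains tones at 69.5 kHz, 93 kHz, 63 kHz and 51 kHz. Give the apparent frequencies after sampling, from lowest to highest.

3 kHz, 15 kHz, 21.5 kHz

fs/2 = 24 kHz.
69.5 kHz mod fs = 21.5 kHz.
21.5 kHz ≤ fs/2 = 24 kHz, appears at 21.5 kHz.
93 kHz mod fs = 45 kHz.
45 kHz > fs/2 = 24 kHz, folds to fs − 45 kHz = 3 kHz.
63 kHz mod fs = 15 kHz.
15 kHz ≤ fs/2 = 24 kHz, appears at 15 kHz.
51 kHz mod fs = 3 kHz.
3 kHz ≤ fs/2 = 24 kHz, appears at 3 kHz.
Distinct values: {3 kHz, 15 kHz, 21.5 kHz}.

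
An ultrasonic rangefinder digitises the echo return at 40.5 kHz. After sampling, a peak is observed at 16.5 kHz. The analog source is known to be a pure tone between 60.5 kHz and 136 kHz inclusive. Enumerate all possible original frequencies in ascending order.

64.5 kHz, 97.5 kHz, 105 kHz

Frequencies that alias to 16.5 kHz are k·fs ± 16.5 kHz for integer k ≥ 0.
k=0: 16.5 kHz.
k=1: 24 kHz, 57 kHz.
k=2: 64.5 kHz, 97.5 kHz.
k=3: 105 kHz, 138 kHz.
k=4: 145.5 kHz, 178.5 kHz.
Within [60.5 kHz, 136 kHz]: 64.5 kHz, 97.5 kHz, 105 kHz.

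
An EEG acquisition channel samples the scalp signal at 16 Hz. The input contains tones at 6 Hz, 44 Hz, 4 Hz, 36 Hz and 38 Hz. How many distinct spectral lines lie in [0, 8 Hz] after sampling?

fs/2 = 8 Hz.
6 Hz ≤ fs/2 = 8 Hz, passes unchanged.
44 Hz mod fs = 12 Hz.
12 Hz > fs/2 = 8 Hz, folds to fs − 12 Hz = 4 Hz.
4 Hz ≤ fs/2 = 8 Hz, passes unchanged.
36 Hz mod fs = 4 Hz.
4 Hz ≤ fs/2 = 8 Hz, appears at 4 Hz.
38 Hz mod fs = 6 Hz.
6 Hz ≤ fs/2 = 8 Hz, appears at 6 Hz.
Distinct values: {4 Hz, 6 Hz} → 2.

2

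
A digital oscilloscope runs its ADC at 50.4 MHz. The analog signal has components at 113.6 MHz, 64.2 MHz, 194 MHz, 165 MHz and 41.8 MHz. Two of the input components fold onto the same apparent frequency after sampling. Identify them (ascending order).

64.2 MHz, 165 MHz

fs/2 = 25.2 MHz.
113.6 MHz mod fs = 12.8 MHz.
12.8 MHz ≤ fs/2 = 25.2 MHz, appears at 12.8 MHz.
64.2 MHz mod fs = 13.8 MHz.
13.8 MHz ≤ fs/2 = 25.2 MHz, appears at 13.8 MHz.
194 MHz mod fs = 42.8 MHz.
42.8 MHz > fs/2 = 25.2 MHz, folds to fs − 42.8 MHz = 7.6 MHz.
165 MHz mod fs = 13.8 MHz.
13.8 MHz ≤ fs/2 = 25.2 MHz, appears at 13.8 MHz.
41.8 MHz > fs/2 = 25.2 MHz, folds to fs − 41.8 MHz = 8.6 MHz.
64.2 MHz and 165 MHz both map to 13.8 MHz.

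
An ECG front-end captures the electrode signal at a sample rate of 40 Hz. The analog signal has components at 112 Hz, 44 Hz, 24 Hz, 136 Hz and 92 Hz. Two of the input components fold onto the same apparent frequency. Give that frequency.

16 Hz

fs/2 = 20 Hz.
112 Hz mod fs = 32 Hz.
32 Hz > fs/2 = 20 Hz, folds to fs − 32 Hz = 8 Hz.
44 Hz mod fs = 4 Hz.
4 Hz ≤ fs/2 = 20 Hz, appears at 4 Hz.
24 Hz > fs/2 = 20 Hz, folds to fs − 24 Hz = 16 Hz.
136 Hz mod fs = 16 Hz.
16 Hz ≤ fs/2 = 20 Hz, appears at 16 Hz.
92 Hz mod fs = 12 Hz.
12 Hz ≤ fs/2 = 20 Hz, appears at 12 Hz.
24 Hz and 136 Hz both map to 16 Hz.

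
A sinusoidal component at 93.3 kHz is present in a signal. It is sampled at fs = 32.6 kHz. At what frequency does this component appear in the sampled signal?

93.3 kHz mod fs = 28.1 kHz.
28.1 kHz > fs/2 = 16.3 kHz, folds to fs − 28.1 kHz = 4.5 kHz.

4.5 kHz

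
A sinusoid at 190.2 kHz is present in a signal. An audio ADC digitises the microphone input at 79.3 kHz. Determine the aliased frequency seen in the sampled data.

190.2 kHz mod fs = 31.6 kHz.
31.6 kHz ≤ fs/2 = 39.65 kHz, appears at 31.6 kHz.

31.6 kHz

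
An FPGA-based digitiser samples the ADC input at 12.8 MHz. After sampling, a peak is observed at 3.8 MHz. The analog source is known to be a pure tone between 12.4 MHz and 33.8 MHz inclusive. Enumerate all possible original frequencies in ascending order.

Frequencies that alias to 3.8 MHz are k·fs ± 3.8 MHz for integer k ≥ 0.
k=0: 3.8 MHz.
k=1: 9 MHz, 16.6 MHz.
k=2: 21.8 MHz, 29.4 MHz.
k=3: 34.6 MHz, 42.2 MHz.
Within [12.4 MHz, 33.8 MHz]: 16.6 MHz, 21.8 MHz, 29.4 MHz.

16.6 MHz, 21.8 MHz, 29.4 MHz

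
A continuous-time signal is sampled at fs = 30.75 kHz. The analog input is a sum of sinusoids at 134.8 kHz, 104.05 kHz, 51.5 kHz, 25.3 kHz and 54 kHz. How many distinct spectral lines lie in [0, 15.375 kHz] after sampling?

fs/2 = 15.375 kHz.
134.8 kHz mod fs = 11.8 kHz.
11.8 kHz ≤ fs/2 = 15.375 kHz, appears at 11.8 kHz.
104.05 kHz mod fs = 11.8 kHz.
11.8 kHz ≤ fs/2 = 15.375 kHz, appears at 11.8 kHz.
51.5 kHz mod fs = 20.75 kHz.
20.75 kHz > fs/2 = 15.375 kHz, folds to fs − 20.75 kHz = 10 kHz.
25.3 kHz > fs/2 = 15.375 kHz, folds to fs − 25.3 kHz = 5.45 kHz.
54 kHz mod fs = 23.25 kHz.
23.25 kHz > fs/2 = 15.375 kHz, folds to fs − 23.25 kHz = 7.5 kHz.
Distinct values: {5.45 kHz, 7.5 kHz, 10 kHz, 11.8 kHz} → 4.

4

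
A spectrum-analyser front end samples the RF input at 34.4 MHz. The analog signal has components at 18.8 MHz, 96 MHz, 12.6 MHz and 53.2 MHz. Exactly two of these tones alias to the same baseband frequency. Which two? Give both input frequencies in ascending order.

fs/2 = 17.2 MHz.
18.8 MHz > fs/2 = 17.2 MHz, folds to fs − 18.8 MHz = 15.6 MHz.
96 MHz mod fs = 27.2 MHz.
27.2 MHz > fs/2 = 17.2 MHz, folds to fs − 27.2 MHz = 7.2 MHz.
12.6 MHz ≤ fs/2 = 17.2 MHz, passes unchanged.
53.2 MHz mod fs = 18.8 MHz.
18.8 MHz > fs/2 = 17.2 MHz, folds to fs − 18.8 MHz = 15.6 MHz.
18.8 MHz and 53.2 MHz both map to 15.6 MHz.

18.8 MHz, 53.2 MHz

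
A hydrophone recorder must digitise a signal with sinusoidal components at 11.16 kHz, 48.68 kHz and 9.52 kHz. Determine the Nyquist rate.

Highest-frequency component: 48.68 kHz.
Nyquist rate = 2 × 48.68 kHz = 97.36 kHz.

97.36 kHz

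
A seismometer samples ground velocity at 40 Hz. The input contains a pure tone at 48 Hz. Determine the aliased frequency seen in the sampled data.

8 Hz

48 Hz mod fs = 8 Hz.
8 Hz ≤ fs/2 = 20 Hz, appears at 8 Hz.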